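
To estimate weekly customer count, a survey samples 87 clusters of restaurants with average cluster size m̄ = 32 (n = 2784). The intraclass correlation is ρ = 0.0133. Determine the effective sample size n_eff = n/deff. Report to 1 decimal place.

1971.3

deff = 1 + (32 − 1)·0.0133 = 1 + 0.4123 = 1.4123.
n_eff = 2784 / 1.4123 = 1971.3.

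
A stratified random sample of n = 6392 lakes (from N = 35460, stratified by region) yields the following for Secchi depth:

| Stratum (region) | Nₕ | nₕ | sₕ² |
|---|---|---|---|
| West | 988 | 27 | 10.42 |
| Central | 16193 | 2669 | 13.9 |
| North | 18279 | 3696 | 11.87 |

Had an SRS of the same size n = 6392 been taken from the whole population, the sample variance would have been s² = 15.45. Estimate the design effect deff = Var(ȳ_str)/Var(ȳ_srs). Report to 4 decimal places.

0.9485

Var(ȳ_str) = Σ Wₕ²(1−fₕ)sₕ²/nₕ with Wₕ = Nₕ/35460:
  West: (988/35460)²·(1−27/988)·10.42/27 = 2.9141159 × 10^-4
  Central: (16193/35460)²·(1−2669/16193)·13.9/2669 = 9.0702914 × 10^-4
  North: (18279/35460)²·(1−3696/18279)·11.87/3696 = 6.8083301 × 10^-4
  → Var(ȳ_str) = 0.0018792737.
Var(ȳ_srs) = (1 − 6392/35460)·15.45/6392 = 0.0019813817.
deff = 0.0018792737 / 0.0019813817 = 0.9485.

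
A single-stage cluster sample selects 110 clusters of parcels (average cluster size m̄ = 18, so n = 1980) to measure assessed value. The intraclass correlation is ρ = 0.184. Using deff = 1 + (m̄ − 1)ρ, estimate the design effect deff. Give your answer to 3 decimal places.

4.128

deff = 1 + (18 − 1)·0.184 = 1 + 3.128 = 4.128.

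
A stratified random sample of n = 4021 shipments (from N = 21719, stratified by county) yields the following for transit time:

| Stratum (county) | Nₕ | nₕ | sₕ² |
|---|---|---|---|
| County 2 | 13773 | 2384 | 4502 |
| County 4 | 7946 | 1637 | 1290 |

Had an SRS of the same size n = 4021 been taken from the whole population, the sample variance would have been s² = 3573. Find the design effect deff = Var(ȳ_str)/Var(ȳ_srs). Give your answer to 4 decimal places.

0.9829

Var(ȳ_str) = Σ Wₕ²(1−fₕ)sₕ²/nₕ with Wₕ = Nₕ/21719:
  County 2: (13773/21719)²·(1−2384/13773)·4502/2384 = 0.62796253
  County 4: (7946/21719)²·(1−1637/7946)·1290/1637 = 0.083747233
  → Var(ȳ_str) = 0.71170976.
Var(ȳ_srs) = (1 − 4021/21719)·3573/4021 = 0.72407459.
deff = 0.71170976 / 0.72407459 = 0.9829.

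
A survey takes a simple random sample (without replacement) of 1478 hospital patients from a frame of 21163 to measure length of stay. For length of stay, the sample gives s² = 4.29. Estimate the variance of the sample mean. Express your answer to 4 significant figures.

Under SRS without replacement, Var(ȳ) = (1 − f)·s²/n with f = n/N = 1478/21163 = 0.06983887.
Var(ȳ) = (1 − 0.06983887)·4.29/1478 = 0.93016113·0.002902571 = 0.0026998588.

0.002700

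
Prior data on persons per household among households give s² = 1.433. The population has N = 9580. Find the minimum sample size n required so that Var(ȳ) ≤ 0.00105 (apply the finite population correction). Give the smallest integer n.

Without fpc, n₀ = s²/D = 1.433/0.00105 = 1364.7619.
With fpc, (1 − n/N)·s²/n ≤ D requires n ≥ n₀/(1 + n₀/N) = 1364.7619/(1 + 1364.7619/9580) = 1194.5823.
Rounding up, n = 1195.

1195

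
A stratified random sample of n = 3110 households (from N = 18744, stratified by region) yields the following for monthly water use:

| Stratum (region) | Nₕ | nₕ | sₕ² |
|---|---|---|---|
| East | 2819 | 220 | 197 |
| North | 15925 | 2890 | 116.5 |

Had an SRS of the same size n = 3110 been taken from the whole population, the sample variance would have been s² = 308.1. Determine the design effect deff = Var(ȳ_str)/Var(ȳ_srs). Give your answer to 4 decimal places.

Var(ȳ_str) = Σ Wₕ²(1−fₕ)sₕ²/nₕ with Wₕ = Nₕ/18744:
  East: (2819/18744)²·(1−220/2819)·197/220 = 0.018673269
  North: (15925/18744)²·(1−2890/15925)·116.5/2890 = 0.023817381
  → Var(ȳ_str) = 0.04249065.
Var(ȳ_srs) = (1 − 3110/18744)·308.1/3110 = 0.082630264.
deff = 0.04249065 / 0.082630264 = 0.5142.

0.5142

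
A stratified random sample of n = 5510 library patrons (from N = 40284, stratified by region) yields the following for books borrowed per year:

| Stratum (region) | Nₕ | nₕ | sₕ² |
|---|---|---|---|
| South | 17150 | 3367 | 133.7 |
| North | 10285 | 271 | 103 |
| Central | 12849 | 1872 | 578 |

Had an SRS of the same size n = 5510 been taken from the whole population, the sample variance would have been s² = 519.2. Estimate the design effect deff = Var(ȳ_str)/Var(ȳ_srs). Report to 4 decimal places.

Var(ȳ_str) = Σ Wₕ²(1−fₕ)sₕ²/nₕ with Wₕ = Nₕ/40284:
  South: (17150/40284)²·(1−3367/17150)·133.7/3367 = 0.0057840361
  North: (10285/40284)²·(1−271/10285)·103/271 = 0.024122074
  Central: (12849/40284)²·(1−1872/12849)·578/1872 = 0.026835507
  → Var(ȳ_str) = 0.056741617.
Var(ȳ_srs) = (1 − 5510/40284)·519.2/5510 = 0.081340183.
deff = 0.056741617 / 0.081340183 = 0.6976.

0.6976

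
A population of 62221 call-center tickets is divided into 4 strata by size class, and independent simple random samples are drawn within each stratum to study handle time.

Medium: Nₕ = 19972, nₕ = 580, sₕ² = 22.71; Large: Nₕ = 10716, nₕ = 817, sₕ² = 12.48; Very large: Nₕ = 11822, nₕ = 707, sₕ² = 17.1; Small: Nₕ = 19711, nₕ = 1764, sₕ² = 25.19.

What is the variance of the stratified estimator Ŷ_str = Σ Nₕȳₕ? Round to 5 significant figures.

2.5015 × 10^7

Var(Ŷ_str) = Σₕ Nₕ²(1 − fₕ)sₕ²/nₕ.
Medium: 19972²·(1 − 580/19972)·22.71/580 = 1.5164682 × 10^7.
Large: 10716²·(1 − 817/10716)·12.48/817 = 1.6203788 × 10^6.
Very large: 11822²·(1 − 707/11822)·17.1/707 = 3.17817 × 10^6.
Small: 19711²·(1 − 1764/19711)·25.19/1764 = 5.0516134 × 10^6.
Sum = 2.5014844 × 10^7.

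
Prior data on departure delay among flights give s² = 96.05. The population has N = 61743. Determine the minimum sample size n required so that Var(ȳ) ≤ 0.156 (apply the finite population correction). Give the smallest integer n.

Without fpc, n₀ = s²/D = 96.05/0.156 = 615.7051.
With fpc, (1 − n/N)·s²/n ≤ D requires n ≥ n₀/(1 + n₀/N) = 615.7051/(1 + 615.7051/61743) = 609.6259.
Rounding up, n = 610.

610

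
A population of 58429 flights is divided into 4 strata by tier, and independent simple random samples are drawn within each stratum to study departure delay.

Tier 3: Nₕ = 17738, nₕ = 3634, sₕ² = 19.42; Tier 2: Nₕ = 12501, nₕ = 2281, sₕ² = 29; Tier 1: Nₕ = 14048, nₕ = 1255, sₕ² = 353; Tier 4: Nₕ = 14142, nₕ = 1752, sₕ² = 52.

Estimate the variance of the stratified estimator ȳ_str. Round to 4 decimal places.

Var(ȳ_str) = Σₕ Wₕ²(1 − fₕ)sₕ²/nₕ with Wₕ = Nₕ/N, N = 58429.
Tier 3: Wₕ = 0.30358213; term = 0.30358213²·(1 − 0.20487090)·19.42/3634 = 3.9161052 × 10^-4.
Tier 2: Wₕ = 0.21395198; term = 0.21395198²·(1 − 0.18246540)·29/2281 = 4.7578578 × 10^-4.
Tier 1: Wₕ = 0.24042855; term = 0.24042855²·(1 − 0.08933656)·353/1255 = 0.014806792.
Tier 4: Wₕ = 0.24203734; term = 0.24203734²·(1 − 0.12388630)·52/1752 = 0.0015233317.
Sum = 0.01719752.

0.0172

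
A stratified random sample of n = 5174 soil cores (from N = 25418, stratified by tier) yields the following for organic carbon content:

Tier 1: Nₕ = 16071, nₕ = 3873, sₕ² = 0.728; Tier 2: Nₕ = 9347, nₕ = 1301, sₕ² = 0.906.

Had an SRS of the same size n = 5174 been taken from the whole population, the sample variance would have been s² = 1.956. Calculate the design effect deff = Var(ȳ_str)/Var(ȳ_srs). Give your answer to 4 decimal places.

0.4587

Var(ȳ_str) = Σ Wₕ²(1−fₕ)sₕ²/nₕ with Wₕ = Nₕ/25418:
  Tier 1: (16071/25418)²·(1−3873/16071)·0.728/3873 = 5.7033846 × 10^-5
  Tier 2: (9347/25418)²·(1−1301/9347)·0.906/1301 = 8.106258 × 10^-5
  → Var(ȳ_str) = 1.3809643 × 10^-4.
Var(ȳ_srs) = (1 − 5174/25418)·1.956/5174 = 3.0109073 × 10^-4.
deff = (1.3809643 × 10^-4) / (3.0109073 × 10^-4) = 0.4587.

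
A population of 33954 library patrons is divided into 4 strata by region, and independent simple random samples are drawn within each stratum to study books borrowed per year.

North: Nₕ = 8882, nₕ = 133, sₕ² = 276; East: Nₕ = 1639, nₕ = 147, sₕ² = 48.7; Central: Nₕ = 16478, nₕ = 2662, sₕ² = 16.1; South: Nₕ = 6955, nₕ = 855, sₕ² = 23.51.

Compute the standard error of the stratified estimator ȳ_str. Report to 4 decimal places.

Var(ȳ_str) = Σₕ Wₕ²(1 − fₕ)sₕ²/nₕ with Wₕ = Nₕ/N, N = 33954.
North: Wₕ = 0.26158921; term = 0.26158921²·(1 − 0.01497410)·276/133 = 0.13987649.
East: Wₕ = 0.04827119; term = 0.04827119²·(1 − 0.08968883)·48.7/147 = 7.0271223 × 10^-4.
Central: Wₕ = 0.48530365; term = 0.48530365²·(1 − 0.16154873)·16.1/2662 = 0.0011943256.
South: Wₕ = 0.20483595; term = 0.20483595²·(1 − 0.12293314)·23.51/855 = 0.001011886.
Sum = 0.14278541.
SE = √(0.14278541) = 0.3779.

0.3779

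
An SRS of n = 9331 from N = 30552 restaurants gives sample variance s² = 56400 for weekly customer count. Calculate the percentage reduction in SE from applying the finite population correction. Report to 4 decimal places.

16.6582

f = n/N = 9331/30552 = 0.30541372.
SE_no-fpc = √(s²/n) = 2.4585297; SE_fpc = √((1−f)s²/n) = 2.048984.
Ratio = √(1−f) = 0.83341843. Reduction = 100·(1 − 0.83341843) = 16.6582%.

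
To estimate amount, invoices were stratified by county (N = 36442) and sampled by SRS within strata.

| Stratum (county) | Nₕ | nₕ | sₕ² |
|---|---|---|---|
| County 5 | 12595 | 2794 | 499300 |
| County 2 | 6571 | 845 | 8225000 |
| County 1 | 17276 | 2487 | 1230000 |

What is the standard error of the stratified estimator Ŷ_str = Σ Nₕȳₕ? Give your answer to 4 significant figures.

717400

Var(Ŷ_str) = Σₕ Nₕ²(1 − fₕ)sₕ²/nₕ.
County 5: 12595²·(1 − 2794/12595)·499300/2794 = 2.2059909 × 10^10.
County 2: 6571²·(1 − 845/6571)·8225000/845 = 3.6623682 × 10^11.
County 1: 17276²·(1 − 2487/17276)·1230000/2487 = 1.263605 × 10^11.
Sum = 5.1465723 × 10^11.
SE = √(5.1465723 × 10^11) = 717400.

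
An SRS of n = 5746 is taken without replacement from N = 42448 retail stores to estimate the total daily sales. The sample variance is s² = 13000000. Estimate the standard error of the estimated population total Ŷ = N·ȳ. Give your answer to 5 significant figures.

Var(Ŷ) = N²·Var(ȳ) = N²·(1 − n/N)·s²/n.
f = 5746/42448 = 0.13536562; Var(ȳ) = 0.86463438·13000000/5746 = 1956.1864.
Var(Ŷ) = 42448² · 1956.1864 = 3.5247206 × 10^12.
SE(Ŷ) = √(3.5247206 × 10^12) = 1.8774 × 10^6.

1.8774 × 10^6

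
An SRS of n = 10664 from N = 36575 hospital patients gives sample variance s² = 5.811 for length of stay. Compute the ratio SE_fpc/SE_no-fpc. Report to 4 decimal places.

0.8417

f = n/N = 10664/36575 = 0.29156528.
SE_no-fpc = √(s²/n) = 0.023343468; SE_fpc = √((1−f)s²/n) = 0.019647862.
Ratio = √(1−f) = 0.84168564.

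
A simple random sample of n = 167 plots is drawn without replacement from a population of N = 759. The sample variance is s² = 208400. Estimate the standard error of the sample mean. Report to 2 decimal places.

31.20

Under SRS without replacement, Var(ȳ) = (1 − f)·s²/n with f = n/N = 167/759 = 0.22002635.
Var(ȳ) = (1 − 0.22002635)·208400/167 = 0.77997365·1247.9042 = 973.33239.
SE(ȳ) = √(973.33239) = 31.20.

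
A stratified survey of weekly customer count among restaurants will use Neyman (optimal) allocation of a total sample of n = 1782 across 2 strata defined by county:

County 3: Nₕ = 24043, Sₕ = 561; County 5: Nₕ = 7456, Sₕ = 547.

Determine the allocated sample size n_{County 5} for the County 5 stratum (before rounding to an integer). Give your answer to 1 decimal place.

Neyman allocation: nₕ = n·NₕSₕ / Σⱼ NⱼSⱼ.
Σ NⱼSⱼ = 24043·561 + 7456·547 = 1.7566555 × 10^7.
n_{County 5} = 1782·7456·547 / (1.7566555 × 10^7) = 413.7.

413.7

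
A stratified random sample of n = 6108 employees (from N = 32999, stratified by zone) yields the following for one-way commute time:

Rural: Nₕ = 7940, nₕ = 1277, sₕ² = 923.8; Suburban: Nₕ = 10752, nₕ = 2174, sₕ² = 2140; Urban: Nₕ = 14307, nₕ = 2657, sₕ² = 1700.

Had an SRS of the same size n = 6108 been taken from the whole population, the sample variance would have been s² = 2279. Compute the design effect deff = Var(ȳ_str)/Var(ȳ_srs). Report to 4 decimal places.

Var(ȳ_str) = Σ Wₕ²(1−fₕ)sₕ²/nₕ with Wₕ = Nₕ/32999:
  Rural: (7940/32999)²·(1−1277/7940)·923.8/1277 = 0.035145993
  Suburban: (10752/32999)²·(1−2174/10752)·2140/2174 = 0.083373488
  Urban: (14307/32999)²·(1−2657/14307)·1700/2657 = 0.097933282
  → Var(ȳ_str) = 0.21645276.
Var(ȳ_srs) = (1 − 6108/32999)·2279/6108 = 0.30405452.
deff = 0.21645276 / 0.30405452 = 0.7119.

0.7119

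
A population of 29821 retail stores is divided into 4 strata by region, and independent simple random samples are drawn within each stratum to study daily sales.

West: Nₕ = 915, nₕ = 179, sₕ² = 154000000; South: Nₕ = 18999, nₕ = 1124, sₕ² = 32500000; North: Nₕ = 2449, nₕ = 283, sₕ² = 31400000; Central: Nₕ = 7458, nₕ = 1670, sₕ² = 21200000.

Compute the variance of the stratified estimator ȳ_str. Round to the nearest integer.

Var(ȳ_str) = Σₕ Wₕ²(1 − fₕ)sₕ²/nₕ with Wₕ = Nₕ/N, N = 29821.
West: Wₕ = 0.03068308; term = 0.03068308²·(1 − 0.19562842)·154000000/179 = 651.51166.
South: Wₕ = 0.63710137; term = 0.63710137²·(1 − 0.05916101)·32500000/1124 = 11042.043.
North: Wₕ = 0.08212334; term = 0.08212334²·(1 − 0.11555737)·31400000/283 = 661.82938.
Central: Wₕ = 0.25009222; term = 0.25009222²·(1 − 0.22392062)·21200000/1670 = 616.20595.
Sum = 12971.59.

12972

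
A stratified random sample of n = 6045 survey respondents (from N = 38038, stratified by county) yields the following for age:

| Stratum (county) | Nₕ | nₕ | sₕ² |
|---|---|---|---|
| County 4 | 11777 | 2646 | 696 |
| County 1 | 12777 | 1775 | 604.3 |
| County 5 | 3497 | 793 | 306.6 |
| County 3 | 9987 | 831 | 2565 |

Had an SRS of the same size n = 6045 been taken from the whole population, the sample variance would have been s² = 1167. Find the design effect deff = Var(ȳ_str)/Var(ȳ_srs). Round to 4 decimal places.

Var(ȳ_str) = Σ Wₕ²(1−fₕ)sₕ²/nₕ with Wₕ = Nₕ/38038:
  County 4: (11777/38038)²·(1−2646/11777)·696/2646 = 0.019549564
  County 1: (12777/38038)²·(1−1775/12777)·604.3/1775 = 0.033076491
  County 5: (3497/38038)²·(1−793/3497)·306.6/793 = 0.0025267713
  County 3: (9987/38038)²·(1−831/9987)·2565/831 = 0.19507061
  → Var(ȳ_str) = 0.25022344.
Var(ȳ_srs) = (1 − 6045/38038)·1167/6045 = 0.16237226.
deff = 0.25022344 / 0.16237226 = 1.5410.

1.5410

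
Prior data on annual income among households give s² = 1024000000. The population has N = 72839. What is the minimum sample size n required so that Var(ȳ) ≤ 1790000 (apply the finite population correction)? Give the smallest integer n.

Without fpc, n₀ = s²/D = 1024000000/1790000 = 572.0670.
With fpc, (1 − n/N)·s²/n ≤ D requires n ≥ n₀/(1 + n₀/N) = 572.0670/(1 + 572.0670/72839) = 567.6091.
Rounding up, n = 568.

568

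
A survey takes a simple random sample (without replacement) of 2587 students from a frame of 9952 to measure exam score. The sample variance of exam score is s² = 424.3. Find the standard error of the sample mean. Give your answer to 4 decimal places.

Under SRS without replacement, Var(ȳ) = (1 − f)·s²/n with f = n/N = 2587/9952 = 0.25994775.
Var(ȳ) = (1 − 0.25994775)·424.3/2587 = 0.74005225·0.16401237 = 0.12137772.
SE(ȳ) = √(0.12137772) = 0.3484.

0.3484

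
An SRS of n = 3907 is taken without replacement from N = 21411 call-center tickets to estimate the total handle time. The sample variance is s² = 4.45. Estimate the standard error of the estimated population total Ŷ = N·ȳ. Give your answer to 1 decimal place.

653.3

Var(Ŷ) = N²·Var(ȳ) = N²·(1 − n/N)·s²/n.
f = 3907/21411 = 0.18247630; Var(ȳ) = 0.81752370·4.45/3907 = 9.3114422 × 10^-4.
Var(Ŷ) = 21411² · (9.3114422 × 10^-4) = 426865.3.
SE(Ŷ) = √(426865.3) = 653.3.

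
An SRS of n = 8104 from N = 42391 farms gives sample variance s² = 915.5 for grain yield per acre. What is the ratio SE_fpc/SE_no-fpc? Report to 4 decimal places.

f = n/N = 8104/42391 = 0.19117265.
SE_no-fpc = √(s²/n) = 0.33610847; SE_fpc = √((1−f)s²/n) = 0.30227858.
Ratio = √(1−f) = 0.89934829.

0.8993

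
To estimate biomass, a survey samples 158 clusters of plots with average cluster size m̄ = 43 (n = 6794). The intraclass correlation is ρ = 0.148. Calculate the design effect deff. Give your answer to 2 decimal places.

7.22

deff = 1 + (43 − 1)·0.148 = 1 + 6.216 = 7.216.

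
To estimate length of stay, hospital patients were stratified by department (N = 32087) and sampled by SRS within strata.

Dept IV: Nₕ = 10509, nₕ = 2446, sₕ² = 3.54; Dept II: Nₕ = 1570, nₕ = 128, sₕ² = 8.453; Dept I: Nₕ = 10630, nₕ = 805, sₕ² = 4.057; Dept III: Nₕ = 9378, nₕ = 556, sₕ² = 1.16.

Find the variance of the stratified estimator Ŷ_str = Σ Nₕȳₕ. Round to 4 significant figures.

Var(Ŷ_str) = Σₕ Nₕ²(1 − fₕ)sₕ²/nₕ.
Dept IV: 10509²·(1 − 2446/10509)·3.54/2446 = 122632.3.
Dept II: 1570²·(1 − 128/1570)·8.453/128 = 149508.48.
Dept I: 10630²·(1 − 805/10630)·4.057/805 = 526350.39.
Dept III: 9378²·(1 − 556/9378)·1.16/556 = 172607.82.
Sum = 971098.99.

971100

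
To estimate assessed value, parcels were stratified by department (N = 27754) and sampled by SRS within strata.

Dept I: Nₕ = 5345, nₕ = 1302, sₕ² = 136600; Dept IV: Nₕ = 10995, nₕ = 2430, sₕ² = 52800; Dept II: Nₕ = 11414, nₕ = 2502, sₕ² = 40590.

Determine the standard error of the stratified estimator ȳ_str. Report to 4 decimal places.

Var(ȳ_str) = Σₕ Wₕ²(1 − fₕ)sₕ²/nₕ with Wₕ = Nₕ/N, N = 27754.
Dept I: Wₕ = 0.19258485; term = 0.19258485²·(1 − 0.24359214)·136600/1302 = 2.9433371.
Dept IV: Wₕ = 0.39615911; term = 0.39615911²·(1 − 0.22100955)·52800/2430 = 2.6564343.
Dept II: Wₕ = 0.41125604; term = 0.41125604²·(1 − 0.21920449)·40590/2502 = 2.1423658.
Sum = 7.7421372.
SE = √(7.7421372) = 2.7825.

2.7825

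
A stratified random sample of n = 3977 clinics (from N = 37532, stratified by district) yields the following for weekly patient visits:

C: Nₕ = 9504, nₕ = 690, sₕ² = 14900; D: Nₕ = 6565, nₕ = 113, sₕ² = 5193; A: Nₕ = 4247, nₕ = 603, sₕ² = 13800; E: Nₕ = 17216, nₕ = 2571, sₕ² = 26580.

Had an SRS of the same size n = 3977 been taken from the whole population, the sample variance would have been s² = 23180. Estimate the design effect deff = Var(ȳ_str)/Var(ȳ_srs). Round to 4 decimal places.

0.9150

Var(ȳ_str) = Σ Wₕ²(1−fₕ)sₕ²/nₕ with Wₕ = Nₕ/37532:
  C: (9504/37532)²·(1−690/9504)·14900/690 = 1.2841425
  D: (6565/37532)²·(1−113/6565)·5193/113 = 1.3818648
  A: (4247/37532)²·(1−603/4247)·13800/603 = 0.2514311
  E: (17216/37532)²·(1−2571/17216)·26580/2571 = 1.8504234
  → Var(ȳ_str) = 4.7678618.
Var(ȳ_srs) = (1 − 3977/37532)·23180/3977 = 5.2109076.
deff = 4.7678618 / 5.2109076 = 0.9150.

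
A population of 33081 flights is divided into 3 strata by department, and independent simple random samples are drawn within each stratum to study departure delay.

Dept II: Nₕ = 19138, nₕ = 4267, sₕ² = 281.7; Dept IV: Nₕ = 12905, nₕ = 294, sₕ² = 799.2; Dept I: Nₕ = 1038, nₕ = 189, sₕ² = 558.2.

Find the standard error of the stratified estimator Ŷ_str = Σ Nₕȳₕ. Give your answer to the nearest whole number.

21536

Var(Ŷ_str) = Σₕ Nₕ²(1 − fₕ)sₕ²/nₕ.
Dept II: 19138²·(1 − 4267/19138)·281.7/4267 = 1.8788882 × 10^7.
Dept IV: 12905²·(1 − 294/12905)·799.2/294 = 4.4240057 × 10^8.
Dept I: 1038²·(1 − 189/1038)·558.2/189 = 2.6027537 × 10^6.
Sum = 4.6379221 × 10^8.
SE = √(4.6379221 × 10^8) = 21536.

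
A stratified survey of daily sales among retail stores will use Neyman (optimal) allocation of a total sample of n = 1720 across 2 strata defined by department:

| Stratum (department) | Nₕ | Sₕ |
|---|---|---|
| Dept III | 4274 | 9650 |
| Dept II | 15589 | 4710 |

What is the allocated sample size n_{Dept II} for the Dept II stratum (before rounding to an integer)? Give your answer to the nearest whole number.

1101

Neyman allocation: nₕ = n·NₕSₕ / Σⱼ NⱼSⱼ.
Σ NⱼSⱼ = 4274·9650 + 15589·4710 = 1.1466829 × 10^8.
n_{Dept II} = 1720·15589·4710 / (1.1466829 × 10^8) = 1101.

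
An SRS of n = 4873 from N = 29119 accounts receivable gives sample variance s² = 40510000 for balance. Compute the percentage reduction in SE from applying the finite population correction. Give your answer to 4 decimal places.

8.7502

f = n/N = 4873/29119 = 0.16734778.
SE_no-fpc = √(s²/n) = 91.1765; SE_fpc = √((1−f)s²/n) = 83.198355.
Ratio = √(1−f) = 0.91249779. Reduction = 100·(1 − 0.91249779) = 8.7502%.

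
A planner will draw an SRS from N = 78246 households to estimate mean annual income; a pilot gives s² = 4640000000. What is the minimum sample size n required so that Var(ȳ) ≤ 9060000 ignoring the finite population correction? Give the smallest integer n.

513

Without fpc, n₀ = s²/D = 4640000000/9060000 = 512.1413.
Rounding up, n = 513.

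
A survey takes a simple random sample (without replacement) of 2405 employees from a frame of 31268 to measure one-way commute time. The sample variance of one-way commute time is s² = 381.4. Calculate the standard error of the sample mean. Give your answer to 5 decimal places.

Under SRS without replacement, Var(ȳ) = (1 − f)·s²/n with f = n/N = 2405/31268 = 0.07691570.
Var(ȳ) = (1 − 0.07691570)·381.4/2405 = 0.92308430·0.15858628 = 0.1463885.
SE(ȳ) = √(0.1463885) = 0.38261.

0.38261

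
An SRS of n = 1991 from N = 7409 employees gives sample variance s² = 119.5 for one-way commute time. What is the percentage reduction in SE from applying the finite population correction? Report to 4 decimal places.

14.4855

f = n/N = 1991/7409 = 0.26872722.
SE_no-fpc = √(s²/n) = 0.24498998; SE_fpc = √((1−f)s²/n) = 0.20950193.
Ratio = √(1−f) = 0.85514489. Reduction = 100·(1 − 0.85514489) = 14.4855%.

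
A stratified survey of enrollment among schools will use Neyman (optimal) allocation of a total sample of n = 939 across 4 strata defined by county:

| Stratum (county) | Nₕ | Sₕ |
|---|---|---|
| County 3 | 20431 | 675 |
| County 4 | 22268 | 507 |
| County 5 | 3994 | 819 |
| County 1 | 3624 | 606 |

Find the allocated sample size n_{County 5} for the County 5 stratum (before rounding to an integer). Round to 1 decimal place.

100.5

Neyman allocation: nₕ = n·NₕSₕ / Σⱼ NⱼSⱼ.
Σ NⱼSⱼ = 20431·675 + 22268·507 + 3994·819 + 3624·606 = 3.0548031 × 10^7.
n_{County 5} = 939·3994·819 / (3.0548031 × 10^7) = 100.5.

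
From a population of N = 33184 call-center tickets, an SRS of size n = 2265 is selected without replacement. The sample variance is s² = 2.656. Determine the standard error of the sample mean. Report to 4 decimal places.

0.0331

Under SRS without replacement, Var(ȳ) = (1 − f)·s²/n with f = n/N = 2265/33184 = 0.06825579.
Var(ȳ) = (1 − 0.06825579)·2.656/2265 = 0.93174421·0.0011726269 = 0.0010925884.
SE(ȳ) = √(0.0010925884) = 0.0331.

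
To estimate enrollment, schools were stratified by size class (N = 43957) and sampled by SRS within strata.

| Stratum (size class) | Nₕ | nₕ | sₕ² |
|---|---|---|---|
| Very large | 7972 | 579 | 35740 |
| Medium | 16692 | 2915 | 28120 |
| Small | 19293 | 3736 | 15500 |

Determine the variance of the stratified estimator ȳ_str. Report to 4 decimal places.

3.6754

Var(ȳ_str) = Σₕ Wₕ²(1 − fₕ)sₕ²/nₕ with Wₕ = Nₕ/N, N = 43957.
Very large: Wₕ = 0.18135906; term = 0.18135906²·(1 − 0.07262920)·35740/579 = 1.882816.
Medium: Wₕ = 0.37973474; term = 0.37973474²·(1 − 0.17463456)·28120/2915 = 1.1481105.
Small: Wₕ = 0.43890620; term = 0.43890620²·(1 − 0.19364536)·15500/3736 = 0.64445761.
Sum = 3.6753841.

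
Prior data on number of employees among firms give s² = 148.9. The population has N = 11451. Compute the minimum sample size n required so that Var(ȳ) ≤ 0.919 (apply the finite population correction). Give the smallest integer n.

Without fpc, n₀ = s²/D = 148.9/0.919 = 162.0239.
With fpc, (1 − n/N)·s²/n ≤ D requires n ≥ n₀/(1 + n₀/N) = 162.0239/(1 + 162.0239/11451) = 159.7634.
Rounding up, n = 160.

160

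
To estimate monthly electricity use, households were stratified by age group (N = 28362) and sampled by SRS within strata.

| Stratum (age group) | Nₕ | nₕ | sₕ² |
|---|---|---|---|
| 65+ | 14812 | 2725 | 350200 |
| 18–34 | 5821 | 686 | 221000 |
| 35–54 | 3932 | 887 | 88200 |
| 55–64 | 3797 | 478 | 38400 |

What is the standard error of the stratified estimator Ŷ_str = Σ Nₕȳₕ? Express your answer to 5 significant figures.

186660

Var(Ŷ_str) = Σₕ Nₕ²(1 − fₕ)sₕ²/nₕ.
65+: 14812²·(1 − 2725/14812)·350200/2725 = 2.3008159 × 10^10.
18–34: 5821²·(1 − 686/5821)·221000/686 = 9.6295547 × 10^9.
35–54: 3932²·(1 − 887/3932)·88200/887 = 1.1905449 × 10^9.
55–64: 3797²·(1 − 478/3797)·38400/478 = 1.0123978 × 10^9.
Sum = 3.4840656 × 10^10.
SE = √(3.4840656 × 10^10) = 186660.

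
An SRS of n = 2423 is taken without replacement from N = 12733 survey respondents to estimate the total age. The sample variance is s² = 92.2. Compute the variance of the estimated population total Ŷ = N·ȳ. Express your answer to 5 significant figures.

4.9954 × 10^6

Var(Ŷ) = N²·Var(ȳ) = N²·(1 − n/N)·s²/n.
f = 2423/12733 = 0.19029294; Var(ȳ) = 0.80970706·92.2/2423 = 0.030810974.
Var(Ŷ) = 12733² · 0.030810974 = 4.9953613 × 10^6.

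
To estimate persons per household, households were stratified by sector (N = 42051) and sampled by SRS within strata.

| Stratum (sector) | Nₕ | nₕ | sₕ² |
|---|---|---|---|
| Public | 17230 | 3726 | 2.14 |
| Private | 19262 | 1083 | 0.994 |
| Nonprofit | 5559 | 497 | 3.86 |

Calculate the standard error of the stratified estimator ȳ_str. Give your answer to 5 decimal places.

Var(ȳ_str) = Σₕ Wₕ²(1 − fₕ)sₕ²/nₕ with Wₕ = Nₕ/N, N = 42051.
Public: Wₕ = 0.40974055; term = 0.40974055²·(1 − 0.21625073)·2.14/3726 = 7.557288 × 10^-5.
Private: Wₕ = 0.45806283; term = 0.45806283²·(1 − 0.05622469)·0.994/1083 = 1.8175093 × 10^-4.
Nonprofit: Wₕ = 0.13219662; term = 0.13219662²·(1 − 0.08940457)·3.86/497 = 1.2359391 × 10^-4.
Sum = 3.8091772 × 10^-4.
SE = √(3.8091772 × 10^-4) = 0.01952.

0.01952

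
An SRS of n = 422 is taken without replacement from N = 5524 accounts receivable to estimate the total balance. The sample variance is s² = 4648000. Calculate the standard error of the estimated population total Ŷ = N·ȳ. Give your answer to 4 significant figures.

Var(Ŷ) = N²·Var(ȳ) = N²·(1 − n/N)·s²/n.
f = 422/5524 = 0.07639392; Var(ȳ) = 0.92360608·4648000/422 = 10172.799.
Var(Ŷ) = 5524² · 10172.799 = 3.1041865 × 10^11.
SE(Ŷ) = √(3.1041865 × 10^11) = 557200.

557200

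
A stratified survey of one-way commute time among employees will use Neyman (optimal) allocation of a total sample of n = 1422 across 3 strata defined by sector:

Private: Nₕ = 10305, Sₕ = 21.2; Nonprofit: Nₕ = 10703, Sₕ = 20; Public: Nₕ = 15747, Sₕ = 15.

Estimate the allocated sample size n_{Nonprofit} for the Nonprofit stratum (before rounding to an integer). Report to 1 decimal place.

Neyman allocation: nₕ = n·NₕSₕ / Σⱼ NⱼSⱼ.
Σ NⱼSⱼ = 10305·21.2 + 10703·20 + 15747·15 = 668731.
n_{Nonprofit} = 1422·10703·20 / 668731 = 455.2.

455.2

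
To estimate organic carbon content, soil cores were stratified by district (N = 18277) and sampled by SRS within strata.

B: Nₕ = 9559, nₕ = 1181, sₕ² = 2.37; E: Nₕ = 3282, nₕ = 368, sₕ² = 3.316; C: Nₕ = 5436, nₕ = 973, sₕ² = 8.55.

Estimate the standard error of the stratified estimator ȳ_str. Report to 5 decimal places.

0.03711

Var(ȳ_str) = Σₕ Wₕ²(1 − fₕ)sₕ²/nₕ with Wₕ = Nₕ/N, N = 18277.
B: Wₕ = 0.52300706; term = 0.52300706²·(1 − 0.12354849)·2.37/1181 = 4.8110674 × 10^-4.
E: Wₕ = 0.17956995; term = 0.17956995²·(1 − 0.11212675)·3.316/368 = 2.5797939 × 10^-4.
C: Wₕ = 0.29742299; term = 0.29742299²·(1 − 0.17899191)·8.55/973 = 6.3818969 × 10^-4.
Sum = 0.0013772758.
SE = √(0.0013772758) = 0.03711.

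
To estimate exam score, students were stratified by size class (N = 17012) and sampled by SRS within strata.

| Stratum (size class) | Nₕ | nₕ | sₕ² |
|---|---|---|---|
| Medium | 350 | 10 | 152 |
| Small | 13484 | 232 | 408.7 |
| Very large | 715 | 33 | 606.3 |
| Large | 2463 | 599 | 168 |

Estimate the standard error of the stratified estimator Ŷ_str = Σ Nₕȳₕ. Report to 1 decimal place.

Var(Ŷ_str) = Σₕ Nₕ²(1 − fₕ)sₕ²/nₕ.
Medium: 350²·(1 − 10/350)·152/10 = 1.8088 × 10^6.
Small: 13484²·(1 − 232/13484)·408.7/232 = 3.1478703 × 10^8.
Very large: 715²·(1 − 33/715)·606.3/33 = 8.959093 × 10^6.
Large: 2463²·(1 − 599/2463)·168/599 = 1.287635 × 10^6.
Sum = 3.2684256 × 10^8.
SE = √(3.2684256 × 10^8) = 18078.8.

18078.8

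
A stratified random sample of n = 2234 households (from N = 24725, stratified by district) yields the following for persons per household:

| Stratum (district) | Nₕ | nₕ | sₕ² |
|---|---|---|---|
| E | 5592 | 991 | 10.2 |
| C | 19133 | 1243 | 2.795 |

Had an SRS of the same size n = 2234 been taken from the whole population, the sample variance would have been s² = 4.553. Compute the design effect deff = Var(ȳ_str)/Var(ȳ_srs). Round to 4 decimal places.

Var(ȳ_str) = Σ Wₕ²(1−fₕ)sₕ²/nₕ with Wₕ = Nₕ/24725:
  E: (5592/24725)²·(1−991/5592)·10.2/991 = 4.331849 × 10^-4
  C: (19133/24725)²·(1−1243/19133)·2.795/1243 = 0.0012590167
  → Var(ȳ_str) = 0.0016922016.
Var(ȳ_srs) = (1 − 2234/24725)·4.553/2234 = 0.0018539027.
deff = 0.0016922016 / 0.0018539027 = 0.9128.

0.9128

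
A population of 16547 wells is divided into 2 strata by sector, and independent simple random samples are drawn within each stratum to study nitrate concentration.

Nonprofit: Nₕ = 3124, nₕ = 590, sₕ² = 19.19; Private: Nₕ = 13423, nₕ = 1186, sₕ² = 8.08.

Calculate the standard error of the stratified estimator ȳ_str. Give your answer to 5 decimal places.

Var(ȳ_str) = Σₕ Wₕ²(1 − fₕ)sₕ²/nₕ with Wₕ = Nₕ/N, N = 16547.
Nonprofit: Wₕ = 0.18879555; term = 0.18879555²·(1 − 0.18886044)·19.19/590 = 9.4037714 × 10^-4.
Private: Wₕ = 0.81120445; term = 0.81120445²·(1 − 0.08835581)·8.08/1186 = 0.0040870758.
Sum = 0.0050274529.
SE = √(0.0050274529) = 0.07090.

0.07090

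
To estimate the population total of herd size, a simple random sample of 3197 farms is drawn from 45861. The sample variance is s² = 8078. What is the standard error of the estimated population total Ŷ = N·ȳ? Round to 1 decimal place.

Var(Ŷ) = N²·Var(ȳ) = N²·(1 − n/N)·s²/n.
f = 3197/45861 = 0.06971065; Var(ȳ) = 0.93028935·8078/3197 = 2.3506029.
Var(Ŷ) = 45861² · 2.3506029 = 4.9438616 × 10^9.
SE(Ŷ) = √(4.9438616 × 10^9) = 70312.6.

70312.6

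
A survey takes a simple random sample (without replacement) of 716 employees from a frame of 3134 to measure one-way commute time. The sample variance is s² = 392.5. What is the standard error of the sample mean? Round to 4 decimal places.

0.6503

Under SRS without replacement, Var(ȳ) = (1 − f)·s²/n with f = n/N = 716/3134 = 0.22846203.
Var(ȳ) = (1 − 0.22846203)·392.5/716 = 0.77153797·0.54818436 = 0.42294505.
SE(ȳ) = √(0.42294505) = 0.6503.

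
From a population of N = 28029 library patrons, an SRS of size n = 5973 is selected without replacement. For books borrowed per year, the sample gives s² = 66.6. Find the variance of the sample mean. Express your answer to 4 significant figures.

Under SRS without replacement, Var(ȳ) = (1 − f)·s²/n with f = n/N = 5973/28029 = 0.21310072.
Var(ȳ) = (1 − 0.21310072)·66.6/5973 = 0.78689928·0.011150176 = 0.0087740653.

0.008774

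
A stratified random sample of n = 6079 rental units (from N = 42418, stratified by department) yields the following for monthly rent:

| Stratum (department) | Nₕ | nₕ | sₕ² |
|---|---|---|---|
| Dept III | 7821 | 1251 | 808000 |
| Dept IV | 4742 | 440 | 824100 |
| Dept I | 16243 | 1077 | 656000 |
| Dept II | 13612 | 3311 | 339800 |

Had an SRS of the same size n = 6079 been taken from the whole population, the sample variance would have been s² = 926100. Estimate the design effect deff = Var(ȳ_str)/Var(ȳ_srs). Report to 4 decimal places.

1.0043

Var(ȳ_str) = Σ Wₕ²(1−fₕ)sₕ²/nₕ with Wₕ = Nₕ/42418:
  Dept III: (7821/42418)²·(1−1251/7821)·808000/1251 = 18.445113
  Dept IV: (4742/42418)²·(1−440/4742)·824100/440 = 21.23532
  Dept I: (16243/42418)²·(1−1077/16243)·656000/1077 = 83.392128
  Dept II: (13612/42418)²·(1−3311/13612)·339800/3311 = 7.9977007
  → Var(ȳ_str) = 131.07026.
Var(ȳ_srs) = (1 − 6079/42418)·926100/6079 = 130.51142.
deff = 131.07026 / 130.51142 = 1.0043.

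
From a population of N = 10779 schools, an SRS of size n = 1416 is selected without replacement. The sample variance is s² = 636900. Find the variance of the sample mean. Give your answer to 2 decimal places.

Under SRS without replacement, Var(ȳ) = (1 − f)·s²/n with f = n/N = 1416/10779 = 0.13136655.
Var(ȳ) = (1 − 0.13136655)·636900/1416 = 0.86863345·449.78814 = 390.70102.

390.70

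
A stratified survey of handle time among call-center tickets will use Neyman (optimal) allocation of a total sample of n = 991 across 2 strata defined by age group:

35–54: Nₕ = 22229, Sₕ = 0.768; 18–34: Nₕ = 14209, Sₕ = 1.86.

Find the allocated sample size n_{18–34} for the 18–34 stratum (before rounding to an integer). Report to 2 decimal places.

Neyman allocation: nₕ = n·NₕSₕ / Σⱼ NⱼSⱼ.
Σ NⱼSⱼ = 22229·0.768 + 14209·1.86 = 43500.612.
n_{18–34} = 991·14209·1.86 / 43500.612 = 602.08.

602.08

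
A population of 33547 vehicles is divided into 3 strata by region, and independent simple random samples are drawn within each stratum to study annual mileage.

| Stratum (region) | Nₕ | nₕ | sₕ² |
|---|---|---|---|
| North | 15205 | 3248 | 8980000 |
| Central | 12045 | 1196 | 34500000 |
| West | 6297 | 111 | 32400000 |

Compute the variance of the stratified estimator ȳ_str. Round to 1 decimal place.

13899.3

Var(ȳ_str) = Σₕ Wₕ²(1 − fₕ)sₕ²/nₕ with Wₕ = Nₕ/N, N = 33547.
North: Wₕ = 0.45324470; term = 0.45324470²·(1 − 0.21361394)·8980000/3248 = 446.64409.
Central: Wₕ = 0.35904850; term = 0.35904850²·(1 − 0.09929431)·34500000/1196 = 3349.4774.
West: Wₕ = 0.18770680; term = 0.18770680²·(1 − 0.01762744)·32400000/111 = 10103.184.
Sum = 13899.305.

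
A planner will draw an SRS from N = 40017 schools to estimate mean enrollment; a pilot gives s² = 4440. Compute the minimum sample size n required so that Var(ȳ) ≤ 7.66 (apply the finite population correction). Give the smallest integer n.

572

Without fpc, n₀ = s²/D = 4440/7.66 = 579.6345.
With fpc, (1 − n/N)·s²/n ≤ D requires n ≥ n₀/(1 + n₀/N) = 579.6345/(1 + 579.6345/40017) = 571.3585.
Rounding up, n = 572.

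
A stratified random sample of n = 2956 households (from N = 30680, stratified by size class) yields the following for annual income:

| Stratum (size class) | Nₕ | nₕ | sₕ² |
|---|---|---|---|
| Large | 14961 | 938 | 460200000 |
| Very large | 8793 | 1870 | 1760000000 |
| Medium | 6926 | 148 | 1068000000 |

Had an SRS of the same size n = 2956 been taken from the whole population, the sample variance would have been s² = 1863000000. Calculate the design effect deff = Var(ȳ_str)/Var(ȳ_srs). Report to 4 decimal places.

0.9308

Var(ȳ_str) = Σ Wₕ²(1−fₕ)sₕ²/nₕ with Wₕ = Nₕ/30680:
  Large: (14961/30680)²·(1−938/14961)·460200000/938 = 109353.99
  Very large: (8793/30680)²·(1−1870/8793)·1760000000/1870 = 60868.382
  Medium: (6926/30680)²·(1−148/6926)·1068000000/148 = 359900.86
  → Var(ȳ_str) = 530123.23.
Var(ȳ_srs) = (1 − 2956/30680)·1863000000/2956 = 569519.97.
deff = 530123.23 / 569519.97 = 0.9308.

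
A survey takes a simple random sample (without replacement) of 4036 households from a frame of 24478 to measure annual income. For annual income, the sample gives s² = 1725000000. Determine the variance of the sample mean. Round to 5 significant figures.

Under SRS without replacement, Var(ȳ) = (1 − f)·s²/n with f = n/N = 4036/24478 = 0.16488275.
Var(ȳ) = (1 − 0.16488275)·1725000000/4036 = 0.83511725·427403.37 = 356931.93.

356930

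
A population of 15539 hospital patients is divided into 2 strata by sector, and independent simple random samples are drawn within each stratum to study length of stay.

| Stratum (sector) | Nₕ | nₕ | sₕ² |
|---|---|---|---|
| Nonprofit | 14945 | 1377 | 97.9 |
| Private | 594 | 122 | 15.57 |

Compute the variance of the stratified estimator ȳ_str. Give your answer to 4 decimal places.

0.0599

Var(ȳ_str) = Σₕ Wₕ²(1 − fₕ)sₕ²/nₕ with Wₕ = Nₕ/N, N = 15539.
Nonprofit: Wₕ = 0.96177360; term = 0.96177360²·(1 − 0.09213784)·97.9/1377 = 0.059705505.
Private: Wₕ = 0.03822640; term = 0.03822640²·(1 − 0.20538721)·15.57/122 = 1.4818734 × 10^-4.
Sum = 0.059853692.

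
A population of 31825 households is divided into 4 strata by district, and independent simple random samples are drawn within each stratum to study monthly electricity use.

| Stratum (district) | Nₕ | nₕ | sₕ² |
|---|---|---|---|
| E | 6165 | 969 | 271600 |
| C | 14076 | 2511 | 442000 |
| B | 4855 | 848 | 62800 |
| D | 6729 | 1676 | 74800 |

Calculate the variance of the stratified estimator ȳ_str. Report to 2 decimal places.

40.08

Var(ȳ_str) = Σₕ Wₕ²(1 − fₕ)sₕ²/nₕ with Wₕ = Nₕ/N, N = 31825.
E: Wₕ = 0.19371563; term = 0.19371563²·(1 − 0.15717762)·271600/969 = 8.8648499.
C: Wₕ = 0.44229379; term = 0.44229379²·(1 − 0.17838875)·442000/2511 = 28.291999.
B: Wₕ = 0.15255302; term = 0.15255302²·(1 − 0.17466529)·62800/848 = 1.4224452.
D: Wₕ = 0.21143755; term = 0.21143755²·(1 − 0.24907118)·74800/1676 = 1.4982717.
Sum = 40.077566.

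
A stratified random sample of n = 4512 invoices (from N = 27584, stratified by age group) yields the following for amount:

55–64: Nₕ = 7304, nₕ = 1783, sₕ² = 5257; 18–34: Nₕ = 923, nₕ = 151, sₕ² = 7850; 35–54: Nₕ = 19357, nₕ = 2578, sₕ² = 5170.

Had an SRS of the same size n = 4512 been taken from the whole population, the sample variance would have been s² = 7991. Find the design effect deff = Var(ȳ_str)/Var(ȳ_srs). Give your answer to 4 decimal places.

Var(ȳ_str) = Σ Wₕ²(1−fₕ)sₕ²/nₕ with Wₕ = Nₕ/27584:
  55–64: (7304/27584)²·(1−1783/7304)·5257/1783 = 0.15626102
  18–34: (923/27584)²·(1−151/923)·7850/151 = 0.04868523
  35–54: (19357/27584)²·(1−2578/19357)·5170/2578 = 0.85604632
  → Var(ȳ_str) = 1.0609926.
Var(ȳ_srs) = (1 − 4512/27584)·7991/4512 = 1.481358.
deff = 1.0609926 / 1.481358 = 0.7162.

0.7162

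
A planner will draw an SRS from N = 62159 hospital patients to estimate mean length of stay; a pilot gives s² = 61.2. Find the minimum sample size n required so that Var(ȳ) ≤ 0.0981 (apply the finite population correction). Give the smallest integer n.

Without fpc, n₀ = s²/D = 61.2/0.0981 = 623.8532.
With fpc, (1 − n/N)·s²/n ≤ D requires n ≥ n₀/(1 + n₀/N) = 623.8532/(1 + 623.8532/62159) = 617.6542.
Rounding up, n = 618.

618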